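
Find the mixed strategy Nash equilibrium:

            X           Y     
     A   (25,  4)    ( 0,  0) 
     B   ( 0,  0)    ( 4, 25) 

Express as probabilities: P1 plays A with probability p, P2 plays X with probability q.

p = 0.8621, q = 0.1379

Work:
Find probabilities that make opponent indifferent:
P2 chooses q to make P1 indifferent between A and B
P1 chooses p to make P2 indifferent between X and Y
Mixed NE: P1 plays (A: 0.8621, B: 0.1379), P2 plays (X: 0.1379, Y: 0.8621)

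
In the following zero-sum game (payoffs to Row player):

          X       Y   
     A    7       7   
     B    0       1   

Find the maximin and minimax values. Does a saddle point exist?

Maximin = 7, Minimax = 7, Saddle: True

Work:
Row minimums: [7, 0] → maximin = 7
Column maximums: [7, 7] → minimax = 7
Saddle point exists! Game value = 7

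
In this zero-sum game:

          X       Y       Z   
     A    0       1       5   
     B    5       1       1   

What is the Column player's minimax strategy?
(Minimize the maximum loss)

Column should play Y, value = 1

Work:
Column player minimizes Row's maximum payoff:
Column X: max payoff to Row = 5
Column Y: max payoff to Row = 1
Column Z: max payoff to Row = 5
Minimum is 1, achieved by column Y.
Minimax strategy: Y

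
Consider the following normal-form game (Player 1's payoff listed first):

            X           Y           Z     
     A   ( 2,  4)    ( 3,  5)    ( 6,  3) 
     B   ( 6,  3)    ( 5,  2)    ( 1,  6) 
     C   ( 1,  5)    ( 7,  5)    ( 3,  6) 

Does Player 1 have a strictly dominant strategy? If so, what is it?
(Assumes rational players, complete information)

No strictly dominant strategy exists for Player 1

Work:
A strategy strictly dominates another if it gives a strictly higher payoff against every opponent action. Compare each pair of P1's strategies column-by-column:
  A vs B: [2 vs 6, 3 vs 5, 6 vs 1] → A does not strictly dominate B (column X: 2 ≤ 6)
  A vs C: [2 vs 1, 3 vs 7, 6 vs 3] → A does not strictly dominate C (column Y: 3 ≤ 7)
  B vs A: [6 vs 2, 5 vs 3, 1 vs 6] → B does not strictly dominate A (column Z: 1 ≤ 6)
  B vs C: [6 vs 1, 5 vs 7, 1 vs 3] → B does not strictly dominate C (column Y: 5 ≤ 7)
  C vs A: [1 vs 2, 7 vs 3, 3 vs 6] → C does not strictly dominate A (column X: 1 ≤ 2)
  C vs B: [1 vs 6, 7 vs 5, 3 vs 1] → C does not strictly dominate B (column X: 1 ≤ 6)
No single strategy strictly dominates all others → no strictly dominant strategy.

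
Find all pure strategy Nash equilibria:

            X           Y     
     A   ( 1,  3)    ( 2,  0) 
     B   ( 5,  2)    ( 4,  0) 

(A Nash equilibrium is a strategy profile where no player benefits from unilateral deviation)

Nash equilibrium: (B, X)

Work:
Best responses:
  P1 vs X: payoffs [1, 5] → best response B (payoff 5)
  P1 vs Y: payoffs [2, 4] → best response B (payoff 4)
  P2 vs A: payoffs [3, 0] → best response X (payoff 3)
  P2 vs B: payoffs [2, 0] → best response X (payoff 2)
Mutual best responses: (B,X) → Nash equilibria.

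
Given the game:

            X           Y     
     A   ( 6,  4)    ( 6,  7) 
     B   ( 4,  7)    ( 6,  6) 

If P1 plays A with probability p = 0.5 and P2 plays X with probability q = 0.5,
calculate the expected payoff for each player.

E[P1] = 5.5, E[P2] = 6.0

Work:
E[P1] = p·q·π₁(A,X) + p·(1-q)·π₁(A,Y) + (1-p)·q·π₁(B,X) + (1-p)·(1-q)·π₁(B,Y)
= 0.5·0.5·6 + 0.5·0.5·6 + 0.5·0.5·4 + 0.5·0.5·6
= 5.5

E[P2] = 6.0 (similar calculation)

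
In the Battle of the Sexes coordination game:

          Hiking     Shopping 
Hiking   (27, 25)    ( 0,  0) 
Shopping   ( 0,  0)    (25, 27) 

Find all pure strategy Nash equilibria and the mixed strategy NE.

Pure NE: (Hiking, Hiking) and (Shopping, Shopping); Mixed NE: p = 0.5192, q = 0.4808

Work:
Check pure NE:
(Hiking, Hiking): (27, 25) - no unilateral deviation beneficial
(Shopping, Shopping): (25, 27) - no unilateral deviation beneficial
Mixed NE: P1 plays Hiking with p = 0.5192, P2 plays Hiking with q = 0.4808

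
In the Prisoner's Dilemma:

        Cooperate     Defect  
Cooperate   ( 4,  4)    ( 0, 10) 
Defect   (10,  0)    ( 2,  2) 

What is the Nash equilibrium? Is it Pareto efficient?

(Defect, Defect) is NE; not Pareto efficient

Work:
Defect dominates Cooperate for both players:
If P2 cooperates: Defect (10) > Cooperate (4)
If P2 defects: Defect (2) > Cooperate (0)
NE: (Defect, Defect) with payoff (2, 2)
But (Cooperate, Cooperate) = (4, 4) Pareto dominates (2, 2)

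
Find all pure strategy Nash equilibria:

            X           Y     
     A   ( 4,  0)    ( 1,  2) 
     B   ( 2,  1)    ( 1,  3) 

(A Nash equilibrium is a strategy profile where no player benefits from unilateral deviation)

Nash equilibrium: (A, Y), (B, Y)

Work:
Best responses:
  P1 vs X: payoffs [4, 2] → best response A (payoff 4)
  P1 vs Y: payoffs [1, 1] → best response A/B (payoff 1)
  P2 vs A: payoffs [0, 2] → best response Y (payoff 2)
  P2 vs B: payoffs [1, 3] → best response Y (payoff 3)
Mutual best responses: (A,Y), (B,Y) → Nash equilibria.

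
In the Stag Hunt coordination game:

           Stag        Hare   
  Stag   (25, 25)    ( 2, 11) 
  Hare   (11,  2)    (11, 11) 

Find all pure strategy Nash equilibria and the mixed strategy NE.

Pure NE: (Stag, Stag) and (Hare, Hare); Mixed NE: p = 0.3913, q = 0.3913

Work:
Check pure NE:
(Stag, Stag): (25, 25) - no unilateral deviation beneficial
(Hare, Hare): (11, 11) - no unilateral deviation beneficial
Mixed NE: P1 plays Stag with p = 0.3913, P2 plays Stag with q = 0.3913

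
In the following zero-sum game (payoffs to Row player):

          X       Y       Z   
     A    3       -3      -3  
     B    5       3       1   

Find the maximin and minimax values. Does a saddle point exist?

Maximin = 1, Minimax = 1, Saddle: True

Work:
Row minimums: [-3, 1] → maximin = 1
Column maximums: [5, 3, 1] → minimax = 1
Saddle point exists! Game value = 1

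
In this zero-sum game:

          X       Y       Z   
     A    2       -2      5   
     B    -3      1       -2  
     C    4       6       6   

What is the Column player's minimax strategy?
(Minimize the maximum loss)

Column should play X, value = 4

Work:
Column player minimizes Row's maximum payoff:
Column X: max payoff to Row = 4
Column Y: max payoff to Row = 6
Column Z: max payoff to Row = 6
Minimum is 4, achieved by column X.
Minimax strategy: X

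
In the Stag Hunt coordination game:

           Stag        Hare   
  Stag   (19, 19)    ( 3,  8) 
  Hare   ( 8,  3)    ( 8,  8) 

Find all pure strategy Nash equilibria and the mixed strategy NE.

Pure NE: (Stag, Stag) and (Hare, Hare); Mixed NE: p = 0.3125, q = 0.3125

Work:
Check pure NE:
(Stag, Stag): (19, 19) - no unilateral deviation beneficial
(Hare, Hare): (8, 8) - no unilateral deviation beneficial
Mixed NE: P1 plays Stag with p = 0.3125, P2 plays Stag with q = 0.3125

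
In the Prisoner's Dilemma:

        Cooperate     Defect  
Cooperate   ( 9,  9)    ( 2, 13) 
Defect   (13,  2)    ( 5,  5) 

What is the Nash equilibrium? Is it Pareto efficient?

(Defect, Defect) is NE; not Pareto efficient

Work:
Defect dominates Cooperate for both players:
If P2 cooperates: Defect (13) > Cooperate (9)
If P2 defects: Defect (5) > Cooperate (2)
NE: (Defect, Defect) with payoff (5, 5)
But (Cooperate, Cooperate) = (9, 9) Pareto dominates (5, 5)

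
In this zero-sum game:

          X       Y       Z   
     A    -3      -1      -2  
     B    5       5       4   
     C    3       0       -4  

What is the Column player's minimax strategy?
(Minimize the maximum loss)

Column should play Z, value = 4

Work:
Column player minimizes Row's maximum payoff:
Column X: max payoff to Row = 5
Column Y: max payoff to Row = 5
Column Z: max payoff to Row = 4
Minimum is 4, achieved by column Z.
Minimax strategy: Z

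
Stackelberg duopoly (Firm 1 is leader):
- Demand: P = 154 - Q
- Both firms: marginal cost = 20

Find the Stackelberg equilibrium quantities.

q₁* (leader) = 67.0, q₂* (follower) = 33.5

Work:
Follower's reaction: q₂ = (a - c - q₁)/2
Leader substitutes: π₁ = q₁·(a - q₁ - (a-c-q₁)/2 - c)
FOC: q₁* = (154 - 20)/2 = 67.00
Then: q₂* = (154 - 20 - 67.0)/2 = 33.50
Leader has first-mover advantage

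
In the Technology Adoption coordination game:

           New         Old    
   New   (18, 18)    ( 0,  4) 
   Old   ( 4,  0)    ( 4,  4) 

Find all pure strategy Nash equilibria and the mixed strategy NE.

Pure NE: (New, New) and (Old, Old); Mixed NE: p = 0.2222, q = 0.2222

Work:
Check pure NE:
(New, New): (18, 18) - no unilateral deviation beneficial
(Old, Old): (4, 4) - no unilateral deviation beneficial
Mixed NE: P1 plays New with p = 0.2222, P2 plays New with q = 0.2222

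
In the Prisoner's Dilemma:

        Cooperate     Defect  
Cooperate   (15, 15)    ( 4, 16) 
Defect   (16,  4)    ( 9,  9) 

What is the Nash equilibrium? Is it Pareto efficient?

(Defect, Defect) is NE; not Pareto efficient

Work:
Defect dominates Cooperate for both players:
If P2 cooperates: Defect (16) > Cooperate (15)
If P2 defects: Defect (9) > Cooperate (4)
NE: (Defect, Defect) with payoff (9, 9)
But (Cooperate, Cooperate) = (15, 15) Pareto dominates (9, 9)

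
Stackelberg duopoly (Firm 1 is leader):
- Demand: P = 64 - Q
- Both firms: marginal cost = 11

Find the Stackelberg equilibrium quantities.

q₁* (leader) = 26.5, q₂* (follower) = 13.25

Work:
Follower's reaction: q₂ = (a - c - q₁)/2
Leader substitutes: π₁ = q₁·(a - q₁ - (a-c-q₁)/2 - c)
FOC: q₁* = (64 - 11)/2 = 26.50
Then: q₂* = (64 - 11 - 26.5)/2 = 13.25
Leader has first-mover advantage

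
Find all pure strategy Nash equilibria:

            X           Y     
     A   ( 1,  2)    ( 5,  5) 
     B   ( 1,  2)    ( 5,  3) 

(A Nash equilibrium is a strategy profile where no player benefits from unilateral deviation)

Nash equilibrium: (A, Y), (B, Y)

Work:
Best responses:
  P1 vs X: payoffs [1, 1] → best response A/B (payoff 1)
  P1 vs Y: payoffs [5, 5] → best response A/B (payoff 5)
  P2 vs A: payoffs [2, 5] → best response Y (payoff 5)
  P2 vs B: payoffs [2, 3] → best response Y (payoff 3)
Mutual best responses: (A,Y), (B,Y) → Nash equilibria.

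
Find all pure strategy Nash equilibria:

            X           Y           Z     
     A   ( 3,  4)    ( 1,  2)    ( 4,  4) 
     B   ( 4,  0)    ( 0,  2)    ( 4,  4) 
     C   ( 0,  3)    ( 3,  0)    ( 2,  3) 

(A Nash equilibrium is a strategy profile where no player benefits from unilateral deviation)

Nash equilibrium: (A, Z), (B, Z)

Work:
Best responses:
  P1 vs X: payoffs [3, 4, 0] → best response B (payoff 4)
  P1 vs Y: payoffs [1, 0, 3] → best response C (payoff 3)
  P1 vs Z: payoffs [4, 4, 2] → best response A/B (payoff 4)
  P2 vs A: payoffs [4, 2, 4] → best response X/Z (payoff 4)
  P2 vs B: payoffs [0, 2, 4] → best response Z (payoff 4)
  P2 vs C: payoffs [3, 0, 3] → best response X/Z (payoff 3)
Mutual best responses: (A,Z), (B,Z) → Nash equilibria.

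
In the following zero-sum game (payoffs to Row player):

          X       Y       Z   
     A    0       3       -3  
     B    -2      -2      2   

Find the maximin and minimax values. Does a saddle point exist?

Maximin = -2, Minimax = 0, Saddle: False

Work:
Row minimums: [-3, -2] → maximin = -2
Column maximums: [0, 3, 2] → minimax = 0
No saddle point (maximin ≠ minimax). Mixed strategy needed.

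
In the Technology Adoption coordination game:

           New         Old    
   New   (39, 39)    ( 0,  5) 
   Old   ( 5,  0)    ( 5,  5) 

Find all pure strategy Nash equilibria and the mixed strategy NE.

Pure NE: (New, New) and (Old, Old); Mixed NE: p = 0.1282, q = 0.1282

Work:
Check pure NE:
(New, New): (39, 39) - no unilateral deviation beneficial
(Old, Old): (5, 5) - no unilateral deviation beneficial
Mixed NE: P1 plays New with p = 0.1282, P2 plays New with q = 0.1282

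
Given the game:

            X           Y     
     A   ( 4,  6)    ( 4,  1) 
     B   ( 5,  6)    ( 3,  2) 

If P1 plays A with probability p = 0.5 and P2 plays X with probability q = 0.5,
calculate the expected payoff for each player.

E[P1] = 4.0, E[P2] = 3.75

Work:
E[P1] = p·q·π₁(A,X) + p·(1-q)·π₁(A,Y) + (1-p)·q·π₁(B,X) + (1-p)·(1-q)·π₁(B,Y)
= 0.5·0.5·4 + 0.5·0.5·4 + 0.5·0.5·5 + 0.5·0.5·3
= 4.0

E[P2] = 3.75 (similar calculation)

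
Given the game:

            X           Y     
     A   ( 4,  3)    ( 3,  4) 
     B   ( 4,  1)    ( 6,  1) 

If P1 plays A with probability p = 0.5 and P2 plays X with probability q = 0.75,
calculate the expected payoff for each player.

E[P1] = 4.125, E[P2] = 2.125

Work:
E[P1] = p·q·π₁(A,X) + p·(1-q)·π₁(A,Y) + (1-p)·q·π₁(B,X) + (1-p)·(1-q)·π₁(B,Y)
= 0.5·0.75·4 + 0.5·0.25·3 + 0.5·0.75·4 + 0.5·0.25·6
= 4.125

E[P2] = 2.125 (similar calculation)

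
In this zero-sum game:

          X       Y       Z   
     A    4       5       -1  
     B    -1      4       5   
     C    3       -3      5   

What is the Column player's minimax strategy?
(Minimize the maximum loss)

Column should play X, value = 4

Work:
Column player minimizes Row's maximum payoff:
Column X: max payoff to Row = 4
Column Y: max payoff to Row = 5
Column Z: max payoff to Row = 5
Minimum is 4, achieved by column X.
Minimax strategy: X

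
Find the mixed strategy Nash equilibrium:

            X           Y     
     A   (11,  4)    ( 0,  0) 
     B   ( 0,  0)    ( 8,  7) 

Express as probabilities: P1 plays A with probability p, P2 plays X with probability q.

p = 0.6364, q = 0.4211

Work:
Find probabilities that make opponent indifferent:
P2 chooses q to make P1 indifferent between A and B
P1 chooses p to make P2 indifferent between X and Y
Mixed NE: P1 plays (A: 0.6364, B: 0.3636), P2 plays (X: 0.4211, Y: 0.5789)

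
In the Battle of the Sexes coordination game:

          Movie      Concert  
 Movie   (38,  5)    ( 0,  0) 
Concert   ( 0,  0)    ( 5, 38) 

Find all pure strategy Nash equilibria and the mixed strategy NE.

Pure NE: (Movie, Movie) and (Concert, Concert); Mixed NE: p = 0.8837, q = 0.1163

Work:
Check pure NE:
(Movie, Movie): (38, 5) - no unilateral deviation beneficial
(Concert, Concert): (5, 38) - no unilateral deviation beneficial
Mixed NE: P1 plays Movie with p = 0.8837, P2 plays Movie with q = 0.1163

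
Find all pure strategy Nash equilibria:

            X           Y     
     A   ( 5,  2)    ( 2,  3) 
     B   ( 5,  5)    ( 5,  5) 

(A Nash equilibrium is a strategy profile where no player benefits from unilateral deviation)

Nash equilibrium: (B, X), (B, Y)

Work:
Best responses:
  P1 vs X: payoffs [5, 5] → best response A/B (payoff 5)
  P1 vs Y: payoffs [2, 5] → best response B (payoff 5)
  P2 vs A: payoffs [2, 3] → best response Y (payoff 3)
  P2 vs B: payoffs [5, 5] → best response X/Y (payoff 5)
Mutual best responses: (B,X), (B,Y) → Nash equilibria.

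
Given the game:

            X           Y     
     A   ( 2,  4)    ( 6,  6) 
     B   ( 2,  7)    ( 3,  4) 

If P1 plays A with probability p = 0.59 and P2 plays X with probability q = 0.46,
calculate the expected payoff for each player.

E[P1] = 3.4958, E[P2] = 5.203

Work:
E[P1] = p·q·π₁(A,X) + p·(1-q)·π₁(A,Y) + (1-p)·q·π₁(B,X) + (1-p)·(1-q)·π₁(B,Y)
= 0.59·0.46·2 + 0.59·0.54·6 + 0.41·0.46·2 + 0.41·0.54·3
= 3.4958

E[P2] = 5.203 (similar calculation)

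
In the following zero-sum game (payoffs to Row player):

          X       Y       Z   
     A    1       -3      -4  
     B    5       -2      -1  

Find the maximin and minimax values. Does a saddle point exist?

Maximin = -2, Minimax = -2, Saddle: True

Work:
Row minimums: [-4, -2] → maximin = -2
Column maximums: [5, -2, -1] → minimax = -2
Saddle point exists! Game value = -2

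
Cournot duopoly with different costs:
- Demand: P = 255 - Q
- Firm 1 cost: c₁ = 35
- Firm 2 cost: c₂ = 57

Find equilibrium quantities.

q₁* = 80.67, q₂* = 58.67

Work:
Reaction: q₁ = (255 - 35 - q₂)/2
Reaction: q₂ = (255 - 57 - q₁)/2
Solve simultaneously:
q₁* = (255 - 2×35 + 57)/3 = 80.67
q₂* = (255 - 2×57 + 35)/3 = 58.67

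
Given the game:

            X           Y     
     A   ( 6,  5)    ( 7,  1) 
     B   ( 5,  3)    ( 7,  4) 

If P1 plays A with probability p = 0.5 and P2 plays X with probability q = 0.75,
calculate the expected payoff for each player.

E[P1] = 5.875, E[P2] = 3.625

Work:
E[P1] = p·q·π₁(A,X) + p·(1-q)·π₁(A,Y) + (1-p)·q·π₁(B,X) + (1-p)·(1-q)·π₁(B,Y)
= 0.5·0.75·6 + 0.5·0.25·7 + 0.5·0.75·5 + 0.5·0.25·7
= 5.875

E[P2] = 3.625 (similar calculation)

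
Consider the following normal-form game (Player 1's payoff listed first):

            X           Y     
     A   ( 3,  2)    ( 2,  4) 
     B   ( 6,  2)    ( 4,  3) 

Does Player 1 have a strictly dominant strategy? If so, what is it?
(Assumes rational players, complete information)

Yes, Player 1's strictly dominant strategy is B

Work:
A strategy strictly dominates another if it gives a strictly higher payoff against every opponent action. Compare each pair of P1's strategies column-by-column:
  A vs B: [3 vs 6, 2 vs 4] → A does not strictly dominate B (column X: 3 ≤ 6)
  B vs A: [6 vs 3, 4 vs 2] → B strictly dominates A
B strictly dominates every other strategy → strictly dominant.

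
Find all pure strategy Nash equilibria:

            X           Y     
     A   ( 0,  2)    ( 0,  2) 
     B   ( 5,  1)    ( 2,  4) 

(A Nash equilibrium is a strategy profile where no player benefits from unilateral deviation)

Nash equilibrium: (B, Y)

Work:
Best responses:
  P1 vs X: payoffs [0, 5] → best response B (payoff 5)
  P1 vs Y: payoffs [0, 2] → best response B (payoff 2)
  P2 vs A: payoffs [2, 2] → best response X/Y (payoff 2)
  P2 vs B: payoffs [1, 4] → best response Y (payoff 4)
Mutual best responses: (B,Y) → Nash equilibria.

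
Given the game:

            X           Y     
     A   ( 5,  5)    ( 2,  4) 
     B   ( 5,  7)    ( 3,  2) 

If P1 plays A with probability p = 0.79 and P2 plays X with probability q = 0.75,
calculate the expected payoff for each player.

E[P1] = 4.3025, E[P2] = 4.96

Work:
E[P1] = p·q·π₁(A,X) + p·(1-q)·π₁(A,Y) + (1-p)·q·π₁(B,X) + (1-p)·(1-q)·π₁(B,Y)
= 0.79·0.75·5 + 0.79·0.25·2 + 0.21·0.75·5 + 0.21·0.25·3
= 4.3025

E[P2] = 4.96 (similar calculation)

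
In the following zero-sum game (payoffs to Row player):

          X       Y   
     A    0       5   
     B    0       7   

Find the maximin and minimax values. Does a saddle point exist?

Maximin = 0, Minimax = 0, Saddle: True

Work:
Row minimums: [0, 0] → maximin = 0
Column maximums: [0, 7] → minimax = 0
Saddle point exists! Game value = 0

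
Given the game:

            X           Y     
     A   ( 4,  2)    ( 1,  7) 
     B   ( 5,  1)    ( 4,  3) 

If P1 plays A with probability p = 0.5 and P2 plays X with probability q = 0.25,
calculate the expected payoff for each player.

E[P1] = 3.0, E[P2] = 4.125

Work:
E[P1] = p·q·π₁(A,X) + p·(1-q)·π₁(A,Y) + (1-p)·q·π₁(B,X) + (1-p)·(1-q)·π₁(B,Y)
= 0.5·0.25·4 + 0.5·0.75·1 + 0.5·0.25·5 + 0.5·0.75·4
= 3.0

E[P2] = 4.125 (similar calculation)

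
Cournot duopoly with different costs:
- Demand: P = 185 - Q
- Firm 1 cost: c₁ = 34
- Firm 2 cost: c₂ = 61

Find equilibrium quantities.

q₁* = 59.33, q₂* = 32.33

Work:
Reaction: q₁ = (185 - 34 - q₂)/2
Reaction: q₂ = (185 - 61 - q₁)/2
Solve simultaneously:
q₁* = (185 - 2×34 + 61)/3 = 59.33
q₂* = (185 - 2×61 + 34)/3 = 32.33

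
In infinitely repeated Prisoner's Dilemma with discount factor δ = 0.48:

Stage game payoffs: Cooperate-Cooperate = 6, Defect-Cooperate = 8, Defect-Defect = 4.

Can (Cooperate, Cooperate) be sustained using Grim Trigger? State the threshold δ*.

δ* = 0.5; since δ = 0.48 < 0.5, cooperation cannot be sustained

Work:
For Grim Trigger:
Cooperate forever: 6/(1-δ)
Defect then punished: 8 + 4·δ/(1-δ)
Need: 6/(1-δ) ≥ 8 + 4·δ/(1-δ)
Solving: δ ≥ (T-R)/(T-P) = (8-6)/(8-4) = 0.5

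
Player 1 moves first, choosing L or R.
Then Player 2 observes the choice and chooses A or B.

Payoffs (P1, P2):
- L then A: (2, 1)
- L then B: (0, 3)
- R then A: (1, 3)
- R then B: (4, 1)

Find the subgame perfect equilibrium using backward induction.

P1 plays R, P2 plays B after L and A after R; Payoff (1, 3)

Work:
Backward induction:
After L: P2 chooses B → P1 gets 0
After R: P2 chooses A → P1 gets 1
P1 chooses R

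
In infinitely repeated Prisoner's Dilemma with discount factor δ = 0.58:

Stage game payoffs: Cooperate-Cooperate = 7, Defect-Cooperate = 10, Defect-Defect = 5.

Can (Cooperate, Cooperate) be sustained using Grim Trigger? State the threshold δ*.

δ* = 0.6; since δ = 0.58 < 0.6, cooperation cannot be sustained

Work:
For Grim Trigger:
Cooperate forever: 7/(1-δ)
Defect then punished: 10 + 5·δ/(1-δ)
Need: 7/(1-δ) ≥ 10 + 5·δ/(1-δ)
Solving: δ ≥ (T-R)/(T-P) = (10-7)/(10-5) = 0.6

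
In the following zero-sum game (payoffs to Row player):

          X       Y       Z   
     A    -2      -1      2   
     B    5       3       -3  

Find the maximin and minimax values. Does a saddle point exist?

Maximin = -2, Minimax = 2, Saddle: False

Work:
Row minimums: [-2, -3] → maximin = -2
Column maximums: [5, 3, 2] → minimax = 2
No saddle point (maximin ≠ minimax). Mixed strategy needed.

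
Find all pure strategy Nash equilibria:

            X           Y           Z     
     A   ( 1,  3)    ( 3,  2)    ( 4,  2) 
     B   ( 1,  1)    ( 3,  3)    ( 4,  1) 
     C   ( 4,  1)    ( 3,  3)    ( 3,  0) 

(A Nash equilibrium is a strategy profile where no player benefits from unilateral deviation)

Nash equilibrium: (B, Y), (C, Y)

Work:
Best responses:
  P1 vs X: payoffs [1, 1, 4] → best response C (payoff 4)
  P1 vs Y: payoffs [3, 3, 3] → best response A/B/C (payoff 3)
  P1 vs Z: payoffs [4, 4, 3] → best response A/B (payoff 4)
  P2 vs A: payoffs [3, 2, 2] → best response X (payoff 3)
  P2 vs B: payoffs [1, 3, 1] → best response Y (payoff 3)
  P2 vs C: payoffs [1, 3, 0] → best response Y (payoff 3)
Mutual best responses: (B,Y), (C,Y) → Nash equilibria.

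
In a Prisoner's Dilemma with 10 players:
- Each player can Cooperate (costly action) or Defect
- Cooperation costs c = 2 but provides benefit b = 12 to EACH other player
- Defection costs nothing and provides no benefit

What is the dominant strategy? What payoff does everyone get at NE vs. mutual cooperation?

Dominant: Defect; NE payoff = 0; Coop payoff = 106

Work:
Defect dominates (saves cost c = 2, benefit to others is external)
NE: All defect → everyone gets 0
If all cooperate: each receives (9)×12 - 2 = 106
Social dilemma: 106 > 0 but NE gives 0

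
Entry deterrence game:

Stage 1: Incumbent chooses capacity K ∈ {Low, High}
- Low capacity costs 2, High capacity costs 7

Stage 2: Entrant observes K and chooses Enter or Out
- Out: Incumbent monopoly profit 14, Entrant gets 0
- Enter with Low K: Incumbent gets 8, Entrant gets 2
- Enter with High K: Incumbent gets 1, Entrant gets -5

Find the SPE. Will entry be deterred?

SPE: (High, Enter|Low, Out|High); Entry deterred. Incumbent net profit = 7

Work:
After Low K: Entrant enters (2 > 0)
After High K: Entrant stays out (-5 < 0)
Incumbent: Low → 8−2=6, High → 14−7=7
Incumbent chooses High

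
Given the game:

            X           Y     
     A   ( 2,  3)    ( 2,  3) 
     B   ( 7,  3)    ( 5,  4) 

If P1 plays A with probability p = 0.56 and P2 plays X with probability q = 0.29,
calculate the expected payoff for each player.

E[P1] = 3.5752, E[P2] = 3.3124

Work:
E[P1] = p·q·π₁(A,X) + p·(1-q)·π₁(A,Y) + (1-p)·q·π₁(B,X) + (1-p)·(1-q)·π₁(B,Y)
= 0.56·0.29·2 + 0.56·0.71·2 + 0.44·0.29·7 + 0.44·0.71·5
= 3.5752

E[P2] = 3.3124 (similar calculation)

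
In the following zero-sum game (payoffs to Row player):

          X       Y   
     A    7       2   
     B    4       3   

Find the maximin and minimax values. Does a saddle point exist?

Maximin = 3, Minimax = 3, Saddle: True

Work:
Row minimums: [2, 3] → maximin = 3
Column maximums: [7, 3] → minimax = 3
Saddle point exists! Game value = 3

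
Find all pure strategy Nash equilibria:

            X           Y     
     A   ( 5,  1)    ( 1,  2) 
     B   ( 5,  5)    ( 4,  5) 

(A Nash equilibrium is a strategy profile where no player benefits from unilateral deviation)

Nash equilibrium: (B, X), (B, Y)

Work:
Best responses:
  P1 vs X: payoffs [5, 5] → best response A/B (payoff 5)
  P1 vs Y: payoffs [1, 4] → best response B (payoff 4)
  P2 vs A: payoffs [1, 2] → best response Y (payoff 2)
  P2 vs B: payoffs [5, 5] → best response X/Y (payoff 5)
Mutual best responses: (B,X), (B,Y) → Nash equilibria.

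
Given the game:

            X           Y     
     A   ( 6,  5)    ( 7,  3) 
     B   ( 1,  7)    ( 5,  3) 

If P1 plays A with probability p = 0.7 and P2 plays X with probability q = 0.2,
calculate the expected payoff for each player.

E[P1] = 6.02, E[P2] = 3.52

Work:
E[P1] = p·q·π₁(A,X) + p·(1-q)·π₁(A,Y) + (1-p)·q·π₁(B,X) + (1-p)·(1-q)·π₁(B,Y)
= 0.7·0.2·6 + 0.7·0.8·7 + 0.3·0.2·1 + 0.3·0.8·5
= 6.02

E[P2] = 3.52 (similar calculation)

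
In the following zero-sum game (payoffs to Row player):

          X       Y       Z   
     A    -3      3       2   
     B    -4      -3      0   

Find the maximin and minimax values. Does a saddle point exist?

Maximin = -3, Minimax = -3, Saddle: True

Work:
Row minimums: [-3, -4] → maximin = -3
Column maximums: [-3, 3, 2] → minimax = -3
Saddle point exists! Game value = -3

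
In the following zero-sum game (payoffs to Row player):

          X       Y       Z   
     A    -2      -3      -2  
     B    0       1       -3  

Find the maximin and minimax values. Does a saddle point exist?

Maximin = -3, Minimax = -2, Saddle: False

Work:
Row minimums: [-3, -3] → maximin = -3
Column maximums: [0, 1, -2] → minimax = -2
No saddle point (maximin ≠ minimax). Mixed strategy needed.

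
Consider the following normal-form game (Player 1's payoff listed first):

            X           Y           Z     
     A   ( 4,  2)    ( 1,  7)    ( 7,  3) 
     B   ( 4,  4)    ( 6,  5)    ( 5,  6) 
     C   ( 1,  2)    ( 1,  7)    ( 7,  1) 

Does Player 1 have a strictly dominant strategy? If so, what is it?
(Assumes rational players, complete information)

No strictly dominant strategy exists for Player 1

Work:
A strategy strictly dominates another if it gives a strictly higher payoff against every opponent action. Compare each pair of P1's strategies column-by-column:
  A vs B: [4 vs 4, 1 vs 6, 7 vs 5] → A does not strictly dominate B (column X: 4 ≤ 4)
  A vs C: [4 vs 1, 1 vs 1, 7 vs 7] → A does not strictly dominate C (column Y: 1 ≤ 1)
  B vs A: [4 vs 4, 6 vs 1, 5 vs 7] → B does not strictly dominate A (column X: 4 ≤ 4)
  B vs C: [4 vs 1, 6 vs 1, 5 vs 7] → B does not strictly dominate C (column Z: 5 ≤ 7)
  C vs A: [1 vs 4, 1 vs 1, 7 vs 7] → C does not strictly dominate A (column X: 1 ≤ 4)
  C vs B: [1 vs 4, 1 vs 6, 7 vs 5] → C does not strictly dominate B (column X: 1 ≤ 4)
No single strategy strictly dominates all others → no strictly dominant strategy.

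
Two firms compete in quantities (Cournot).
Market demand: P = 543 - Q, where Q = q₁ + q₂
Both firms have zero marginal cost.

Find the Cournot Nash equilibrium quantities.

q₁* = q₂* = 181.0; P* = 181.0

Work:
Profit: π_i = P·q_i = (a - q_i - q_j)·q_i
FOC: ∂π_i/∂q_i = a - 2q_i - q_j = 0
Reaction function: q_i = (543 - q_j)/2
Symmetry: q* = 543/3 = 181.0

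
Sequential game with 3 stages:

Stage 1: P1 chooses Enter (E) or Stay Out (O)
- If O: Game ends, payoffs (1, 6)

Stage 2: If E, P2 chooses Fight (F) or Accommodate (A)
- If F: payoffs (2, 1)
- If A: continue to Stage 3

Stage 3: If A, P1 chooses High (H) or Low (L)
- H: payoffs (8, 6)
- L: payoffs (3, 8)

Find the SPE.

SPE: (E, A, H); Outcome (8, 6)

Work:
Stage 3: P1 chooses H (8 vs 3)
Stage 2: P2: F->1, A->6 (anticipating H). Choose A
Stage 1: P1: O->1, E->8 (anticipating A, H). Choose E
SPE path: E -> A -> H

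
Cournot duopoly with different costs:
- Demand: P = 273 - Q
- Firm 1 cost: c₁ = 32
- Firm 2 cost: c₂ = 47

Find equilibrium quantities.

q₁* = 85.33, q₂* = 70.33

Work:
Reaction: q₁ = (273 - 32 - q₂)/2
Reaction: q₂ = (273 - 47 - q₁)/2
Solve simultaneously:
q₁* = (273 - 2×32 + 47)/3 = 85.33
q₂* = (273 - 2×47 + 32)/3 = 70.33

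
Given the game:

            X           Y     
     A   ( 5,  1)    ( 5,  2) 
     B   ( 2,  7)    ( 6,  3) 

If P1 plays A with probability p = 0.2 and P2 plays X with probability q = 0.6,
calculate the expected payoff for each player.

E[P1] = 3.88, E[P2] = 4.6

Work:
E[P1] = p·q·π₁(A,X) + p·(1-q)·π₁(A,Y) + (1-p)·q·π₁(B,X) + (1-p)·(1-q)·π₁(B,Y)
= 0.2·0.6·5 + 0.2·0.4·5 + 0.8·0.6·2 + 0.8·0.4·6
= 3.88

E[P2] = 4.6 (similar calculation)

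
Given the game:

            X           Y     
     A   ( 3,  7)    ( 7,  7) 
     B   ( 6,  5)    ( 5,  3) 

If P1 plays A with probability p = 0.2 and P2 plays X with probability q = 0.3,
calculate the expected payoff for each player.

E[P1] = 5.4, E[P2] = 4.28

Work:
E[P1] = p·q·π₁(A,X) + p·(1-q)·π₁(A,Y) + (1-p)·q·π₁(B,X) + (1-p)·(1-q)·π₁(B,Y)
= 0.2·0.3·3 + 0.2·0.7·7 + 0.8·0.3·6 + 0.8·0.7·5
= 5.4

E[P2] = 4.28 (similar calculation)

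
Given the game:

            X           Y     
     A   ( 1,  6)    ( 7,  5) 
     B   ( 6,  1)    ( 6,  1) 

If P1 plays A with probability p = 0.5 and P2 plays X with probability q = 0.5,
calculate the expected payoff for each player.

E[P1] = 5.0, E[P2] = 3.25

Work:
E[P1] = p·q·π₁(A,X) + p·(1-q)·π₁(A,Y) + (1-p)·q·π₁(B,X) + (1-p)·(1-q)·π₁(B,Y)
= 0.5·0.5·1 + 0.5·0.5·7 + 0.5·0.5·6 + 0.5·0.5·6
= 5.0

E[P2] = 3.25 (similar calculation)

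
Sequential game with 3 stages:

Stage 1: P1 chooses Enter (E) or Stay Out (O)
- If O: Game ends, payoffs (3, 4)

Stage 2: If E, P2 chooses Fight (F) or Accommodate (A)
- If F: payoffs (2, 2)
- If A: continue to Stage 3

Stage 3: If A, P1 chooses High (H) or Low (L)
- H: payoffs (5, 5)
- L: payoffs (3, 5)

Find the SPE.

SPE: (E, A, H); Outcome (5, 5)

Work:
Stage 3: P1 chooses H (5 vs 3)
Stage 2: P2: F->2, A->5 (anticipating H). Choose A
Stage 1: P1: O->3, E->5 (anticipating A, H). Choose E
SPE path: E -> A -> H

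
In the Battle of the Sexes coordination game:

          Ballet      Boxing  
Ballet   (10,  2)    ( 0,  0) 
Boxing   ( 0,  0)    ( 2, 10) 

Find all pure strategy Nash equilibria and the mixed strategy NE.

Pure NE: (Ballet, Ballet) and (Boxing, Boxing); Mixed NE: p = 0.8333, q = 0.1667

Work:
Check pure NE:
(Ballet, Ballet): (10, 2) - no unilateral deviation beneficial
(Boxing, Boxing): (2, 10) - no unilateral deviation beneficial
Mixed NE: P1 plays Ballet with p = 0.8333, P2 plays Ballet with q = 0.1667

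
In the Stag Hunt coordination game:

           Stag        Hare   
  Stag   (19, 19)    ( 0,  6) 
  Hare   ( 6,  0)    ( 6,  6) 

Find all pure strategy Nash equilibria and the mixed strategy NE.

Pure NE: (Stag, Stag) and (Hare, Hare); Mixed NE: p = 0.3158, q = 0.3158

Work:
Check pure NE:
(Stag, Stag): (19, 19) - no unilateral deviation beneficial
(Hare, Hare): (6, 6) - no unilateral deviation beneficial
Mixed NE: P1 plays Stag with p = 0.3158, P2 plays Stag with q = 0.3158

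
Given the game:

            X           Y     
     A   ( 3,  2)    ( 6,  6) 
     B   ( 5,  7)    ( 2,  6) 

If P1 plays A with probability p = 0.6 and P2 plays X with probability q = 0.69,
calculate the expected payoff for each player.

E[P1] = 3.986, E[P2] = 4.62

Work:
E[P1] = p·q·π₁(A,X) + p·(1-q)·π₁(A,Y) + (1-p)·q·π₁(B,X) + (1-p)·(1-q)·π₁(B,Y)
= 0.6·0.69·3 + 0.6·0.31·6 + 0.4·0.69·5 + 0.4·0.31·2
= 3.986

E[P2] = 4.62 (similar calculation)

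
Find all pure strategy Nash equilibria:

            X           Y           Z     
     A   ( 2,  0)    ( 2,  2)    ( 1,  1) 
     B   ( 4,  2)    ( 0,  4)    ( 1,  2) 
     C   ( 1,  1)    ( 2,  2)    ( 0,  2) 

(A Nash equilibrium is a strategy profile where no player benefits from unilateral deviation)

Nash equilibrium: (A, Y), (C, Y)

Work:
Best responses:
  P1 vs X: payoffs [2, 4, 1] → best response B (payoff 4)
  P1 vs Y: payoffs [2, 0, 2] → best response A/C (payoff 2)
  P1 vs Z: payoffs [1, 1, 0] → best response A/B (payoff 1)
  P2 vs A: payoffs [0, 2, 1] → best response Y (payoff 2)
  P2 vs B: payoffs [2, 4, 2] → best response Y (payoff 4)
  P2 vs C: payoffs [1, 2, 2] → best response Y/Z (payoff 2)
Mutual best responses: (A,Y), (C,Y) → Nash equilibria.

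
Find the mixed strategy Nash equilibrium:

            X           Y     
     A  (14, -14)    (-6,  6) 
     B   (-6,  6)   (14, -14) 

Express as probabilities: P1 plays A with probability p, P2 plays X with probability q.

p = 0.5, q = 0.5

Work:
Find probabilities that make opponent indifferent:
P2 chooses q to make P1 indifferent between A and B
P1 chooses p to make P2 indifferent between X and Y
Mixed NE: P1 plays (A: 0.5, B: 0.5), P2 plays (X: 0.5, Y: 0.5)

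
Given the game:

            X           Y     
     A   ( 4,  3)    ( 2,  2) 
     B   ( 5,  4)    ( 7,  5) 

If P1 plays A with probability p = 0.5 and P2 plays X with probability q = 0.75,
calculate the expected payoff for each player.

E[P1] = 4.5, E[P2] = 3.5

Work:
E[P1] = p·q·π₁(A,X) + p·(1-q)·π₁(A,Y) + (1-p)·q·π₁(B,X) + (1-p)·(1-q)·π₁(B,Y)
= 0.5·0.75·4 + 0.5·0.25·2 + 0.5·0.75·5 + 0.5·0.25·7
= 4.5

E[P2] = 3.5 (similar calculation)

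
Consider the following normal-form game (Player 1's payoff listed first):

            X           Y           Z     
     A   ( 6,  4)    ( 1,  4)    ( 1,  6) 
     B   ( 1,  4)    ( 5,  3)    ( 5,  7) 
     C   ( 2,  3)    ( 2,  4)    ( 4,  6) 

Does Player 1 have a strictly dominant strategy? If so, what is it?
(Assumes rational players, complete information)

No strictly dominant strategy exists for Player 1

Work:
A strategy strictly dominates another if it gives a strictly higher payoff against every opponent action. Compare each pair of P1's strategies column-by-column:
  A vs B: [6 vs 1, 1 vs 5, 1 vs 5] → A does not strictly dominate B (column Y: 1 ≤ 5)
  A vs C: [6 vs 2, 1 vs 2, 1 vs 4] → A does not strictly dominate C (column Y: 1 ≤ 2)
  B vs A: [1 vs 6, 5 vs 1, 5 vs 1] → B does not strictly dominate A (column X: 1 ≤ 6)
  B vs C: [1 vs 2, 5 vs 2, 5 vs 4] → B does not strictly dominate C (column X: 1 ≤ 2)
  C vs A: [2 vs 6, 2 vs 1, 4 vs 1] → C does not strictly dominate A (column X: 2 ≤ 6)
  C vs B: [2 vs 1, 2 vs 5, 4 vs 5] → C does not strictly dominate B (column Y: 2 ≤ 5)
No single strategy strictly dominates all others → no strictly dominant strategy.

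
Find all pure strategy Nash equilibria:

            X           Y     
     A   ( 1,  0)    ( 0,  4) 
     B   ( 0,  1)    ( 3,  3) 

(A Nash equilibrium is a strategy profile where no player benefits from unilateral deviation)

Nash equilibrium: (B, Y)

Work:
Best responses:
  P1 vs X: payoffs [1, 0] → best response A (payoff 1)
  P1 vs Y: payoffs [0, 3] → best response B (payoff 3)
  P2 vs A: payoffs [0, 4] → best response Y (payoff 4)
  P2 vs B: payoffs [1, 3] → best response Y (payoff 3)
Mutual best responses: (B,Y) → Nash equilibria.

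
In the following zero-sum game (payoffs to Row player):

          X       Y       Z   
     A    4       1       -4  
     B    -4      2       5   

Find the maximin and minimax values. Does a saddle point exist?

Maximin = -4, Minimax = 2, Saddle: False

Work:
Row minimums: [-4, -4] → maximin = -4
Column maximums: [4, 2, 5] → minimax = 2
No saddle point (maximin ≠ minimax). Mixed strategy needed.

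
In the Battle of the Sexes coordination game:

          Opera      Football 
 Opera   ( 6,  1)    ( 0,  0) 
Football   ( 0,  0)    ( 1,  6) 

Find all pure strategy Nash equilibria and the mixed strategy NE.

Pure NE: (Opera, Opera) and (Football, Football); Mixed NE: p = 0.8571, q = 0.1429

Work:
Check pure NE:
(Opera, Opera): (6, 1) - no unilateral deviation beneficial
(Football, Football): (1, 6) - no unilateral deviation beneficial
Mixed NE: P1 plays Opera with p = 0.8571, P2 plays Opera with q = 0.1429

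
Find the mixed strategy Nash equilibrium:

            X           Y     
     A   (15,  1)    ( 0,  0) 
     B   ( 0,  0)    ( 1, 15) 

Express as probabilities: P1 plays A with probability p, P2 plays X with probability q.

p = 0.9375, q = 0.0625

Work:
Find probabilities that make opponent indifferent:
P2 chooses q to make P1 indifferent between A and B
P1 chooses p to make P2 indifferent between X and Y
Mixed NE: P1 plays (A: 0.9375, B: 0.0625), P2 plays (X: 0.0625, Y: 0.9375)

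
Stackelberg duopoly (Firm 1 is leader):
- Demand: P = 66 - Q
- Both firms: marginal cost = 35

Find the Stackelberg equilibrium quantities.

q₁* (leader) = 15.5, q₂* (follower) = 7.75

Work:
Follower's reaction: q₂ = (a - c - q₁)/2
Leader substitutes: π₁ = q₁·(a - q₁ - (a-c-q₁)/2 - c)
FOC: q₁* = (66 - 35)/2 = 15.50
Then: q₂* = (66 - 35 - 15.5)/2 = 7.75
Leader has first-mover advantage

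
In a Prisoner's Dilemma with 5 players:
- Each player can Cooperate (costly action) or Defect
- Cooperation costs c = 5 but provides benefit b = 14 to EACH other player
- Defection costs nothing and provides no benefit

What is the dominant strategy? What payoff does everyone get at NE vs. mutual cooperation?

Dominant: Defect; NE payoff = 0; Coop payoff = 51

Work:
Defect dominates (saves cost c = 5, benefit to others is external)
NE: All defect → everyone gets 0
If all cooperate: each receives (4)×14 - 5 = 51
Social dilemma: 51 > 0 but NE gives 0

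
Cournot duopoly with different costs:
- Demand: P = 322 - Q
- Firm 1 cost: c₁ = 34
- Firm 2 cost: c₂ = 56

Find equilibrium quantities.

q₁* = 103.33, q₂* = 81.33

Work:
Reaction: q₁ = (322 - 34 - q₂)/2
Reaction: q₂ = (322 - 56 - q₁)/2
Solve simultaneously:
q₁* = (322 - 2×34 + 56)/3 = 103.33
q₂* = (322 - 2×56 + 34)/3 = 81.33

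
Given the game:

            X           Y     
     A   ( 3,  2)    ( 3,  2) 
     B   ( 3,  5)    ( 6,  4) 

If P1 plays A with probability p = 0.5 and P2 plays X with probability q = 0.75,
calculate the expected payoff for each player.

E[P1] = 3.375, E[P2] = 3.375

Work:
E[P1] = p·q·π₁(A,X) + p·(1-q)·π₁(A,Y) + (1-p)·q·π₁(B,X) + (1-p)·(1-q)·π₁(B,Y)
= 0.5·0.75·3 + 0.5·0.25·3 + 0.5·0.75·3 + 0.5·0.25·6
= 3.375

E[P2] = 3.375 (similar calculation)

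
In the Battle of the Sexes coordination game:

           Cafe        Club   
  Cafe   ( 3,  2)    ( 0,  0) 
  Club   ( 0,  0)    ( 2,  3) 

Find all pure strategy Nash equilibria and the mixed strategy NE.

Pure NE: (Cafe, Cafe) and (Club, Club); Mixed NE: p = 0.6, q = 0.4

Work:
Check pure NE:
(Cafe, Cafe): (3, 2) - no unilateral deviation beneficial
(Club, Club): (2, 3) - no unilateral deviation beneficial
Mixed NE: P1 plays Cafe with p = 0.6, P2 plays Cafe with q = 0.4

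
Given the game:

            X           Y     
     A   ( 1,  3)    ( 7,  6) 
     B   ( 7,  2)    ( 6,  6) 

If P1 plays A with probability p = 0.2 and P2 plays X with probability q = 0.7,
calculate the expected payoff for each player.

E[P1] = 5.92, E[P2] = 3.34

Work:
E[P1] = p·q·π₁(A,X) + p·(1-q)·π₁(A,Y) + (1-p)·q·π₁(B,X) + (1-p)·(1-q)·π₁(B,Y)
= 0.2·0.7·1 + 0.2·0.3·7 + 0.8·0.7·7 + 0.8·0.3·6
= 5.92

E[P2] = 3.34 (similar calculation)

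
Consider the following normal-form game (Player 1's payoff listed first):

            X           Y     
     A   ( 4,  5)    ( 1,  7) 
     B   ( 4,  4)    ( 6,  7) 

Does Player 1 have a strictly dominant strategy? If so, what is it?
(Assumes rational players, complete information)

No strictly dominant strategy exists for Player 1

Work:
A strategy strictly dominates another if it gives a strictly higher payoff against every opponent action. Compare each pair of P1's strategies column-by-column:
  A vs B: [4 vs 4, 1 vs 6] → A does not strictly dominate B (column X: 4 ≤ 4)
  B vs A: [4 vs 4, 6 vs 1] → B does not strictly dominate A (column X: 4 ≤ 4)
No single strategy strictly dominates all others → no strictly dominant strategy.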